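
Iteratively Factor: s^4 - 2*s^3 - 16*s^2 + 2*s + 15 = (s - 5)*(s^3 + 3*s^2 - s - 3) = (s - 5)*(s + 3)*(s^2 - 1) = (s - 5)*(s + 1)*(s + 3)*(s - 1)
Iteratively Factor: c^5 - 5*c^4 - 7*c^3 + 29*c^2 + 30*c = (c - 3)*(c^4 - 2*c^3 - 13*c^2 - 10*c) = (c - 3)*(c + 1)*(c^3 - 3*c^2 - 10*c) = (c - 5)*(c - 3)*(c + 1)*(c^2 + 2*c) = c*(c - 5)*(c - 3)*(c + 1)*(c + 2)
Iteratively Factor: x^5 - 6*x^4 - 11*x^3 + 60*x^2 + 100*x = (x)*(x^4 - 6*x^3 - 11*x^2 + 60*x + 100) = x*(x + 2)*(x^3 - 8*x^2 + 5*x + 50) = x*(x - 5)*(x + 2)*(x^2 - 3*x - 10) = x*(x - 5)*(x + 2)^2*(x - 5)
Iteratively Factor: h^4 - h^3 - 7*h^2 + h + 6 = (h + 1)*(h^3 - 2*h^2 - 5*h + 6) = (h - 1)*(h + 1)*(h^2 - h - 6) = (h - 1)*(h + 1)*(h + 2)*(h - 3)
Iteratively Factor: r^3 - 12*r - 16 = (r - 4)*(r^2 + 4*r + 4) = (r - 4)*(r + 2)*(r + 2)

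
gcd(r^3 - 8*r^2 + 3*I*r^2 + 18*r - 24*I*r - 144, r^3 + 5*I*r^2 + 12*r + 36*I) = r^2 + 3*I*r + 18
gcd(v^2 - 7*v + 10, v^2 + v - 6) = v - 2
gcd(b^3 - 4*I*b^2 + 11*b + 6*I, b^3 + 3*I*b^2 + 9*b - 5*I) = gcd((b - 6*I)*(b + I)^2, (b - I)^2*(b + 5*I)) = 1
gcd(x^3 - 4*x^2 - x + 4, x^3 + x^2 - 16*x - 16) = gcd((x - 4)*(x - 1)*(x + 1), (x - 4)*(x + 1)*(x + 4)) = x^2 - 3*x - 4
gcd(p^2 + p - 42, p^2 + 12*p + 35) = p + 7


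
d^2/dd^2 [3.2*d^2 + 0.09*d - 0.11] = 6.40000000000000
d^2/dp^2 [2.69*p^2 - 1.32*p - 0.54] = 5.38000000000000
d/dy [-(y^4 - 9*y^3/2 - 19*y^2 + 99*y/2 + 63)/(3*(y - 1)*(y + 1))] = (-4*y^3 + 17*y^2 - 22*y + 99)/(6*(y^2 - 2*y + 1))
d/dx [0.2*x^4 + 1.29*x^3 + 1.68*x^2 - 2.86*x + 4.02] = 0.8*x^3 + 3.87*x^2 + 3.36*x - 2.86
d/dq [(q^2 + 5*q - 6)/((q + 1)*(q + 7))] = (3*q^2 + 26*q + 83)/(q^4 + 16*q^3 + 78*q^2 + 112*q + 49)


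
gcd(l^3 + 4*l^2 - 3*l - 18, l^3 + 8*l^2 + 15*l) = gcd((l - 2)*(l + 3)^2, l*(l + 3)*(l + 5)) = l + 3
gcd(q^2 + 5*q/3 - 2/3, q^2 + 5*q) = 1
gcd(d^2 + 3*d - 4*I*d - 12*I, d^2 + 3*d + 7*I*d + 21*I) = d + 3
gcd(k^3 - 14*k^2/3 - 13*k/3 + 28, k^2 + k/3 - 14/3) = k + 7/3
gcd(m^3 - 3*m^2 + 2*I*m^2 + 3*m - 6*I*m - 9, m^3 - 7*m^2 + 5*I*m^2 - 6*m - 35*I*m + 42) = m + 3*I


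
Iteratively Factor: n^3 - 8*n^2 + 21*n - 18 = (n - 3)*(n^2 - 5*n + 6) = (n - 3)^2*(n - 2)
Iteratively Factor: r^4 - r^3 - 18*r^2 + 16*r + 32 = (r - 2)*(r^3 + r^2 - 16*r - 16) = (r - 2)*(r + 4)*(r^2 - 3*r - 4) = (r - 2)*(r + 1)*(r + 4)*(r - 4)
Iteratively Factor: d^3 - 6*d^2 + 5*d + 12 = (d - 4)*(d^2 - 2*d - 3) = (d - 4)*(d + 1)*(d - 3)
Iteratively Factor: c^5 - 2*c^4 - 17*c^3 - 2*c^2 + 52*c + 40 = (c + 2)*(c^4 - 4*c^3 - 9*c^2 + 16*c + 20) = (c + 2)^2*(c^3 - 6*c^2 + 3*c + 10) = (c + 1)*(c + 2)^2*(c^2 - 7*c + 10) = (c - 5)*(c + 1)*(c + 2)^2*(c - 2)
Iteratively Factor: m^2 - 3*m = (m - 3)*(m)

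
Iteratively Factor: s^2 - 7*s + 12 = (s - 4)*(s - 3)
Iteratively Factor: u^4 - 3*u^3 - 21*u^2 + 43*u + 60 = (u + 4)*(u^3 - 7*u^2 + 7*u + 15) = (u - 3)*(u + 4)*(u^2 - 4*u - 5) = (u - 3)*(u + 1)*(u + 4)*(u - 5)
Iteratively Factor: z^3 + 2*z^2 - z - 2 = (z - 1)*(z^2 + 3*z + 2) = (z - 1)*(z + 1)*(z + 2)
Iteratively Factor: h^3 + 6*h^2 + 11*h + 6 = (h + 1)*(h^2 + 5*h + 6) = (h + 1)*(h + 3)*(h + 2)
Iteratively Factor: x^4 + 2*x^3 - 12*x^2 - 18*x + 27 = (x + 3)*(x^3 - x^2 - 9*x + 9) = (x - 3)*(x + 3)*(x^2 + 2*x - 3) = (x - 3)*(x + 3)^2*(x - 1)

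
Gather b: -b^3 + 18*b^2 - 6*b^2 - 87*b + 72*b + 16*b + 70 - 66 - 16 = -b^3 + 12*b^2 + b - 12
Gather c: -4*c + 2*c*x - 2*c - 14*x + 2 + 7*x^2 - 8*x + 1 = c*(2*x - 6) + 7*x^2 - 22*x + 3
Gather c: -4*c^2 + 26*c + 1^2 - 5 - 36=-4*c^2 + 26*c - 40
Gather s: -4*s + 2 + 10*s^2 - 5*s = 10*s^2 - 9*s + 2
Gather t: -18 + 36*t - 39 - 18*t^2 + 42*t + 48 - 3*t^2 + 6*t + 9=-21*t^2 + 84*t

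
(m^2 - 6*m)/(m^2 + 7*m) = (m - 6)/(m + 7)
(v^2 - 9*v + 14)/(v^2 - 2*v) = (v - 7)/v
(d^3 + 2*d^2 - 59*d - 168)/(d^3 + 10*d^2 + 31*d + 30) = (d^2 - d - 56)/(d^2 + 7*d + 10)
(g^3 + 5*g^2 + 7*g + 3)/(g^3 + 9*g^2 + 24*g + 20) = (g^3 + 5*g^2 + 7*g + 3)/(g^3 + 9*g^2 + 24*g + 20)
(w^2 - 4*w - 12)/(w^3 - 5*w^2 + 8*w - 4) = (w^2 - 4*w - 12)/(w^3 - 5*w^2 + 8*w - 4)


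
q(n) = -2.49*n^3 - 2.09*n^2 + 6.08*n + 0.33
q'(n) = -7.47*n^2 - 4.18*n + 6.08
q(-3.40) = 53.36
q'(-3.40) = -66.06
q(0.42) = 2.33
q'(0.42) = 3.01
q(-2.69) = 17.32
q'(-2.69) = -36.73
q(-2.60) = 14.16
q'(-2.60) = -33.55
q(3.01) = -68.21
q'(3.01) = -74.18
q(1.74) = -8.54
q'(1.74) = -23.81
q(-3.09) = 35.05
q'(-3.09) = -52.33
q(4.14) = -187.01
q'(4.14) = -139.26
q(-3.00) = 30.51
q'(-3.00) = -48.61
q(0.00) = 0.33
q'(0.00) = 6.08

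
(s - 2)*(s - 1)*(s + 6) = s^3 + 3*s^2 - 16*s + 12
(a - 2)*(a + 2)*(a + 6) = a^3 + 6*a^2 - 4*a - 24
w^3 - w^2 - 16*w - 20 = (w - 5)*(w + 2)^2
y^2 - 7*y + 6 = (y - 6)*(y - 1)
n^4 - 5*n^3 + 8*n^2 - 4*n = n*(n - 2)^2*(n - 1)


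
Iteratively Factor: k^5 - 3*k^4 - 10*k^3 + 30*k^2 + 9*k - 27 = (k - 3)*(k^4 - 10*k^2 + 9) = (k - 3)*(k + 3)*(k^3 - 3*k^2 - k + 3) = (k - 3)*(k + 1)*(k + 3)*(k^2 - 4*k + 3) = (k - 3)^2*(k + 1)*(k + 3)*(k - 1)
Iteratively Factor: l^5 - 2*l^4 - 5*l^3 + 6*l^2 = (l - 1)*(l^4 - l^3 - 6*l^2) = (l - 1)*(l + 2)*(l^3 - 3*l^2) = (l - 3)*(l - 1)*(l + 2)*(l^2) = l*(l - 3)*(l - 1)*(l + 2)*(l)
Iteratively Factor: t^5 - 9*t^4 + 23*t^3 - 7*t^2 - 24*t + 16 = (t - 4)*(t^4 - 5*t^3 + 3*t^2 + 5*t - 4) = (t - 4)*(t - 1)*(t^3 - 4*t^2 - t + 4) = (t - 4)*(t - 1)^2*(t^2 - 3*t - 4) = (t - 4)*(t - 1)^2*(t + 1)*(t - 4)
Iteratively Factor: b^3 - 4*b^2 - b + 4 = (b + 1)*(b^2 - 5*b + 4) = (b - 4)*(b + 1)*(b - 1)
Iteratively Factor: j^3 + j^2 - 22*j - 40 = (j + 4)*(j^2 - 3*j - 10) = (j + 2)*(j + 4)*(j - 5)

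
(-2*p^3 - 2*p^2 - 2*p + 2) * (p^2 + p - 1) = -2*p^5 - 4*p^4 - 2*p^3 + 2*p^2 + 4*p - 2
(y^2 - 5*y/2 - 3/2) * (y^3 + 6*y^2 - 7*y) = y^5 + 7*y^4/2 - 47*y^3/2 + 17*y^2/2 + 21*y/2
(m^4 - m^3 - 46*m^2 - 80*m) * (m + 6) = m^5 + 5*m^4 - 52*m^3 - 356*m^2 - 480*m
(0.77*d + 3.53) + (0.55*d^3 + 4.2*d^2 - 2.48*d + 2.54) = 0.55*d^3 + 4.2*d^2 - 1.71*d + 6.07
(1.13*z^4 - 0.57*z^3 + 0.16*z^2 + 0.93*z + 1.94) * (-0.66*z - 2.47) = -0.7458*z^5 - 2.4149*z^4 + 1.3023*z^3 - 1.009*z^2 - 3.5775*z - 4.7918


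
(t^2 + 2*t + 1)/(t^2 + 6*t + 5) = (t + 1)/(t + 5)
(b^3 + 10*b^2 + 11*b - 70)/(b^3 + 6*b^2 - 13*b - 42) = (b^2 + 3*b - 10)/(b^2 - b - 6)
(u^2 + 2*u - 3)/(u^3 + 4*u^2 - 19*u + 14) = (u + 3)/(u^2 + 5*u - 14)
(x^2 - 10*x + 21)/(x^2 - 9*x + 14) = (x - 3)/(x - 2)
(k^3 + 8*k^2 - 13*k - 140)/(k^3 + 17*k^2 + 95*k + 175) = (k - 4)/(k + 5)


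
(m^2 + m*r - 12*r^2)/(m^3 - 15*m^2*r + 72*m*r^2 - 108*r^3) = (m + 4*r)/(m^2 - 12*m*r + 36*r^2)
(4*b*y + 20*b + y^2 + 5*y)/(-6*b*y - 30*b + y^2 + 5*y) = (4*b + y)/(-6*b + y)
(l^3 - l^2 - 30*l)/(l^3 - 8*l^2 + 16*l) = (l^2 - l - 30)/(l^2 - 8*l + 16)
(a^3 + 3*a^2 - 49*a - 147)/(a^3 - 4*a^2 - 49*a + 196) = (a + 3)/(a - 4)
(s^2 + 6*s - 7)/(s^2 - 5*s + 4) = (s + 7)/(s - 4)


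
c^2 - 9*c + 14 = (c - 7)*(c - 2)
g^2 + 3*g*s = g*(g + 3*s)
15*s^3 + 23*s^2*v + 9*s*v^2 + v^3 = (s + v)*(3*s + v)*(5*s + v)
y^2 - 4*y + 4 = (y - 2)^2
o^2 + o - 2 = (o - 1)*(o + 2)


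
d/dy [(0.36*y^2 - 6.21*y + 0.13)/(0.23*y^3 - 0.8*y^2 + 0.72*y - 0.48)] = (-0.0828*y^4 + 2.8566*y^3 - 4.7985*y^2 - 0.1376*y + 2.8872)/(0.0529*y^6 - 0.368*y^5 + 0.9712*y^4 - 1.3728*y^3 + 1.2864*y^2 - 0.6912*y + 0.2304)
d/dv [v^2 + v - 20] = 2*v + 1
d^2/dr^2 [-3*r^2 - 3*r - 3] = -6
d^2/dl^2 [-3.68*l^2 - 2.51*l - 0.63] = -7.36000000000000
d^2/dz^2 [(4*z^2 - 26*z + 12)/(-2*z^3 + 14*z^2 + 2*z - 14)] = 2*(-2*z^6 + 39*z^5 - 315*z^4 + 1098*z^3 - 1704*z^2 + 1911*z - 307)/(z^9 - 21*z^8 + 144*z^7 - 280*z^6 - 438*z^5 + 966*z^4 + 440*z^3 - 1008*z^2 - 147*z + 343)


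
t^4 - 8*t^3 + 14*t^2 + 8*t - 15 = (t - 5)*(t - 3)*(t - 1)*(t + 1)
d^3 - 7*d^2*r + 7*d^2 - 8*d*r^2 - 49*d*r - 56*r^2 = (d + 7)*(d - 8*r)*(d + r)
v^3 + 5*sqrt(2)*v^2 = v^2*(v + 5*sqrt(2))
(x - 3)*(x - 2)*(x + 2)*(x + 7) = x^4 + 4*x^3 - 25*x^2 - 16*x + 84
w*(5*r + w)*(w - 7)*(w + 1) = 5*r*w^3 - 30*r*w^2 - 35*r*w + w^4 - 6*w^3 - 7*w^2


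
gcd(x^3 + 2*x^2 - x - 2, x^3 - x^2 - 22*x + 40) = 1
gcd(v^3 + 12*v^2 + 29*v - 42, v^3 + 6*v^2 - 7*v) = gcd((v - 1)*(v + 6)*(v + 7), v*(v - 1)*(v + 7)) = v^2 + 6*v - 7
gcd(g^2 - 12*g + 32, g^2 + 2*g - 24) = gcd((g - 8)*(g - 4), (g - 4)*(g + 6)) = g - 4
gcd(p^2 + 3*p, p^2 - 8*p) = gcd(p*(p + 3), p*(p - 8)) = p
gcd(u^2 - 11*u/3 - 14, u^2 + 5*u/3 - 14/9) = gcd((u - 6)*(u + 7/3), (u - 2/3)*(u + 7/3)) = u + 7/3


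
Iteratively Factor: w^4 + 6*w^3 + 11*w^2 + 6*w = (w + 1)*(w^3 + 5*w^2 + 6*w) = (w + 1)*(w + 3)*(w^2 + 2*w) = w*(w + 1)*(w + 3)*(w + 2)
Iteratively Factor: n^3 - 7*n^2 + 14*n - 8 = (n - 4)*(n^2 - 3*n + 2) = (n - 4)*(n - 1)*(n - 2)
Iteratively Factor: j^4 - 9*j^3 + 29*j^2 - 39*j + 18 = (j - 3)*(j^3 - 6*j^2 + 11*j - 6) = (j - 3)*(j - 2)*(j^2 - 4*j + 3) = (j - 3)*(j - 2)*(j - 1)*(j - 3)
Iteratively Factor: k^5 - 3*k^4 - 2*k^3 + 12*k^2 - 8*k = (k - 1)*(k^4 - 2*k^3 - 4*k^2 + 8*k) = (k - 1)*(k + 2)*(k^3 - 4*k^2 + 4*k) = (k - 2)*(k - 1)*(k + 2)*(k^2 - 2*k) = (k - 2)^2*(k - 1)*(k + 2)*(k)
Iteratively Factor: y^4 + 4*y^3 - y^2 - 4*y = (y)*(y^3 + 4*y^2 - y - 4) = y*(y + 4)*(y^2 - 1) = y*(y - 1)*(y + 4)*(y + 1)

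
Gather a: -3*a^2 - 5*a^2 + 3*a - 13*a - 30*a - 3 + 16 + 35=-8*a^2 - 40*a + 48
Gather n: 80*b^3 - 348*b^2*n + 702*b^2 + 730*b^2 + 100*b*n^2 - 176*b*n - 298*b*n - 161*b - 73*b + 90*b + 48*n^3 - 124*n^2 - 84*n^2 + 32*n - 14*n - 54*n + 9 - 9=80*b^3 + 1432*b^2 - 144*b + 48*n^3 + n^2*(100*b - 208) + n*(-348*b^2 - 474*b - 36)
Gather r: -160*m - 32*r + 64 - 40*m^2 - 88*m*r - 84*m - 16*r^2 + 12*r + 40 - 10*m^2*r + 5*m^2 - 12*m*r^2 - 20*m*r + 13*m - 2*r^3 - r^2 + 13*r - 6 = -35*m^2 - 231*m - 2*r^3 + r^2*(-12*m - 17) + r*(-10*m^2 - 108*m - 7) + 98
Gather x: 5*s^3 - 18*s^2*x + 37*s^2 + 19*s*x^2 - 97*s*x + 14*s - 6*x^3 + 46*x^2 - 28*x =5*s^3 + 37*s^2 + 14*s - 6*x^3 + x^2*(19*s + 46) + x*(-18*s^2 - 97*s - 28)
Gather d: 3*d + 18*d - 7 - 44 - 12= 21*d - 63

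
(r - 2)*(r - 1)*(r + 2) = r^3 - r^2 - 4*r + 4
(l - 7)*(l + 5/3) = l^2 - 16*l/3 - 35/3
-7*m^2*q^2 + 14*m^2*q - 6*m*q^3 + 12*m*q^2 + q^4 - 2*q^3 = q*(-7*m + q)*(m + q)*(q - 2)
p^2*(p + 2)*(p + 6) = p^4 + 8*p^3 + 12*p^2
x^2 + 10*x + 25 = (x + 5)^2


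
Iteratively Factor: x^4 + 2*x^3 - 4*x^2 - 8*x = (x)*(x^3 + 2*x^2 - 4*x - 8) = x*(x + 2)*(x^2 - 4) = x*(x - 2)*(x + 2)*(x + 2)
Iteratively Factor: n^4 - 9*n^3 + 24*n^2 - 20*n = (n - 5)*(n^3 - 4*n^2 + 4*n) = (n - 5)*(n - 2)*(n^2 - 2*n) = (n - 5)*(n - 2)^2*(n)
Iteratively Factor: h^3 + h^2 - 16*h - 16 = (h + 1)*(h^2 - 16) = (h - 4)*(h + 1)*(h + 4)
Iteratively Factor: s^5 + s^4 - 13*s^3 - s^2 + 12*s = (s - 3)*(s^4 + 4*s^3 - s^2 - 4*s) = (s - 3)*(s - 1)*(s^3 + 5*s^2 + 4*s) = (s - 3)*(s - 1)*(s + 1)*(s^2 + 4*s) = s*(s - 3)*(s - 1)*(s + 1)*(s + 4)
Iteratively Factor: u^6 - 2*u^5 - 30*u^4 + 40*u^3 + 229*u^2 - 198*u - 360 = (u + 4)*(u^5 - 6*u^4 - 6*u^3 + 64*u^2 - 27*u - 90) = (u - 3)*(u + 4)*(u^4 - 3*u^3 - 15*u^2 + 19*u + 30) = (u - 3)*(u + 3)*(u + 4)*(u^3 - 6*u^2 + 3*u + 10) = (u - 3)*(u - 2)*(u + 3)*(u + 4)*(u^2 - 4*u - 5) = (u - 3)*(u - 2)*(u + 1)*(u + 3)*(u + 4)*(u - 5)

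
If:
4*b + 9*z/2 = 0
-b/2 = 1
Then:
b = -2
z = 16/9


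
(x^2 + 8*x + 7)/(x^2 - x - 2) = (x + 7)/(x - 2)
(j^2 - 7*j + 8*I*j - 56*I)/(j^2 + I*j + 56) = (j - 7)/(j - 7*I)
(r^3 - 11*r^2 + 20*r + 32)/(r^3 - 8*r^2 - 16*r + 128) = (r + 1)/(r + 4)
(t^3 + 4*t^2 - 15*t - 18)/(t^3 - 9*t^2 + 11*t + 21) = (t + 6)/(t - 7)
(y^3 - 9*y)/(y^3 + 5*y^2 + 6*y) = (y - 3)/(y + 2)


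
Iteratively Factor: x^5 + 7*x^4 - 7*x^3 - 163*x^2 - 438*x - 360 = (x - 5)*(x^4 + 12*x^3 + 53*x^2 + 102*x + 72) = (x - 5)*(x + 4)*(x^3 + 8*x^2 + 21*x + 18) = (x - 5)*(x + 3)*(x + 4)*(x^2 + 5*x + 6) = (x - 5)*(x + 3)^2*(x + 4)*(x + 2)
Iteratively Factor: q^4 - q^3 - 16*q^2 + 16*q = (q - 4)*(q^3 + 3*q^2 - 4*q) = (q - 4)*(q + 4)*(q^2 - q) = q*(q - 4)*(q + 4)*(q - 1)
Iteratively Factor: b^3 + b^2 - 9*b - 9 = (b + 3)*(b^2 - 2*b - 3) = (b - 3)*(b + 3)*(b + 1)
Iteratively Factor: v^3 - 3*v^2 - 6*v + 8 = (v - 4)*(v^2 + v - 2) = (v - 4)*(v + 2)*(v - 1)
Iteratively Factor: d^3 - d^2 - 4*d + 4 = (d - 2)*(d^2 + d - 2) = (d - 2)*(d + 2)*(d - 1)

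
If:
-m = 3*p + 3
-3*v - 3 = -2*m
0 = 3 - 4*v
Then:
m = 21/8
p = -15/8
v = 3/4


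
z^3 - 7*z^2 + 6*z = z*(z - 6)*(z - 1)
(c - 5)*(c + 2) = c^2 - 3*c - 10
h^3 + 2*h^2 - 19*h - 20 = (h - 4)*(h + 1)*(h + 5)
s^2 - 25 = (s - 5)*(s + 5)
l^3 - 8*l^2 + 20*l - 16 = (l - 4)*(l - 2)^2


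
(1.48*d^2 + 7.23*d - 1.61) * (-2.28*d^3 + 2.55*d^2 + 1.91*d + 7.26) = -3.3744*d^5 - 12.7104*d^4 + 24.9341*d^3 + 20.4486*d^2 + 49.4147*d - 11.6886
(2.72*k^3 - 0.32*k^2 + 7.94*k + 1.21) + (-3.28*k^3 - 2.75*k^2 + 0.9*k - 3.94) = -0.56*k^3 - 3.07*k^2 + 8.84*k - 2.73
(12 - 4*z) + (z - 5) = 7 - 3*z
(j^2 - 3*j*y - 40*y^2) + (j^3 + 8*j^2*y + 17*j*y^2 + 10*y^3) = j^3 + 8*j^2*y + j^2 + 17*j*y^2 - 3*j*y + 10*y^3 - 40*y^2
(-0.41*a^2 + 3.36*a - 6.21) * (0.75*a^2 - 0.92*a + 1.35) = -0.3075*a^4 + 2.8972*a^3 - 8.3022*a^2 + 10.2492*a - 8.3835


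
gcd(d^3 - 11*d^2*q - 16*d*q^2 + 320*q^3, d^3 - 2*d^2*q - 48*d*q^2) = -d + 8*q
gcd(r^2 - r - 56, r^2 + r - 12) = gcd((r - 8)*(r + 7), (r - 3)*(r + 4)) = 1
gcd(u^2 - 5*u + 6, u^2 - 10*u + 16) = u - 2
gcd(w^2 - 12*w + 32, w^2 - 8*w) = w - 8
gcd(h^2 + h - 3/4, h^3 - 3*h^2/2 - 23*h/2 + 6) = h - 1/2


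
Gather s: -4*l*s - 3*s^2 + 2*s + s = -3*s^2 + s*(3 - 4*l)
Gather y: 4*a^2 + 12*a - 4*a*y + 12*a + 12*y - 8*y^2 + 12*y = 4*a^2 + 24*a - 8*y^2 + y*(24 - 4*a)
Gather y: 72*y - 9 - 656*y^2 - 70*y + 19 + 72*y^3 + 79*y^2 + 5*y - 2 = 72*y^3 - 577*y^2 + 7*y + 8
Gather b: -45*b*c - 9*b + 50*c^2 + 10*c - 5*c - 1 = b*(-45*c - 9) + 50*c^2 + 5*c - 1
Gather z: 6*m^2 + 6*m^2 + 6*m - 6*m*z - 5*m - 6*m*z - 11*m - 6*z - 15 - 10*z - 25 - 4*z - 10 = 12*m^2 - 10*m + z*(-12*m - 20) - 50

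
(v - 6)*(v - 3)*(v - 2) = v^3 - 11*v^2 + 36*v - 36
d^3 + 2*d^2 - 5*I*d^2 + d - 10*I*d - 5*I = (d + 1)^2*(d - 5*I)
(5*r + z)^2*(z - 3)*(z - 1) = 25*r^2*z^2 - 100*r^2*z + 75*r^2 + 10*r*z^3 - 40*r*z^2 + 30*r*z + z^4 - 4*z^3 + 3*z^2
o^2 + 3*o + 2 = (o + 1)*(o + 2)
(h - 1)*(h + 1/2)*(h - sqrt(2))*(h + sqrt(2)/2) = h^4 - sqrt(2)*h^3/2 - h^3/2 - 3*h^2/2 + sqrt(2)*h^2/4 + sqrt(2)*h/4 + h/2 + 1/2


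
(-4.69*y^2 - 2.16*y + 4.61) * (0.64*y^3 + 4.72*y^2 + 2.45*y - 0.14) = -3.0016*y^5 - 23.5192*y^4 - 18.7353*y^3 + 17.1238*y^2 + 11.5969*y - 0.6454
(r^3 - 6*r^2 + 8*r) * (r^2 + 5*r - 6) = r^5 - r^4 - 28*r^3 + 76*r^2 - 48*r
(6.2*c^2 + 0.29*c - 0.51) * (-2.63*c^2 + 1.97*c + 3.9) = -16.306*c^4 + 11.4513*c^3 + 26.0926*c^2 + 0.1263*c - 1.989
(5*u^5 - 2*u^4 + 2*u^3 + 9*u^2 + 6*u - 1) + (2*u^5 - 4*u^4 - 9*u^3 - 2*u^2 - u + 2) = 7*u^5 - 6*u^4 - 7*u^3 + 7*u^2 + 5*u + 1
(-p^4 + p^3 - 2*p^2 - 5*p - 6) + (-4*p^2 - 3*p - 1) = -p^4 + p^3 - 6*p^2 - 8*p - 7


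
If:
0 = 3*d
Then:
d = 0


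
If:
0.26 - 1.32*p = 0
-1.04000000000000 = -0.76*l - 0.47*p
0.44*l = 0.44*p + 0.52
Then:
No Solution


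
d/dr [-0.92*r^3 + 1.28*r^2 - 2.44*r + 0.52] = -2.76*r^2 + 2.56*r - 2.44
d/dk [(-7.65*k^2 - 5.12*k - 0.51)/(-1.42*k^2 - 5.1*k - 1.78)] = (31.7446*k^2 + 25.7856*k + 6.5126)/(2.0164*k^4 + 14.484*k^3 + 31.0652*k^2 + 18.156*k + 3.1684)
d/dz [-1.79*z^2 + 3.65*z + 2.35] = 3.65 - 3.58*z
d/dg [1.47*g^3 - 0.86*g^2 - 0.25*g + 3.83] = 4.41*g^2 - 1.72*g - 0.25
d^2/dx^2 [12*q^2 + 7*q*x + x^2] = 2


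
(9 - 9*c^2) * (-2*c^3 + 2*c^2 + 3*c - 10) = 18*c^5 - 18*c^4 - 45*c^3 + 108*c^2 + 27*c - 90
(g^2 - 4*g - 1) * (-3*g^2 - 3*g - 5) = -3*g^4 + 9*g^3 + 10*g^2 + 23*g + 5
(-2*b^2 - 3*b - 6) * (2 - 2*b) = 4*b^3 + 2*b^2 + 6*b - 12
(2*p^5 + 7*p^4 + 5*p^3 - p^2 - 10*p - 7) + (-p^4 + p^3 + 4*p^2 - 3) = 2*p^5 + 6*p^4 + 6*p^3 + 3*p^2 - 10*p - 10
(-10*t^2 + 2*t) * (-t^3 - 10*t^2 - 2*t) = 10*t^5 + 98*t^4 - 4*t^2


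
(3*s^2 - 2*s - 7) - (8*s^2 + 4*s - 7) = -5*s^2 - 6*s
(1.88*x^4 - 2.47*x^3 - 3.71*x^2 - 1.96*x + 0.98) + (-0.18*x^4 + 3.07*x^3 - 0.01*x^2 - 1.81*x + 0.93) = 1.7*x^4 + 0.6*x^3 - 3.72*x^2 - 3.77*x + 1.91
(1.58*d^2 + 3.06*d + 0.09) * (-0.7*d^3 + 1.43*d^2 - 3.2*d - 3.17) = -1.106*d^5 + 0.1174*d^4 - 0.743200000000001*d^3 - 14.6719*d^2 - 9.9882*d - 0.2853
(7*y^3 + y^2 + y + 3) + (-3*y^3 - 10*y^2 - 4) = 4*y^3 - 9*y^2 + y - 1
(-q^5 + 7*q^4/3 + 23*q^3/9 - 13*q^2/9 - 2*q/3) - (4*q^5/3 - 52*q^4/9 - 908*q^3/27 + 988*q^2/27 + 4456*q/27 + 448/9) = -7*q^5/3 + 73*q^4/9 + 977*q^3/27 - 1027*q^2/27 - 4474*q/27 - 448/9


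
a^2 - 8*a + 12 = (a - 6)*(a - 2)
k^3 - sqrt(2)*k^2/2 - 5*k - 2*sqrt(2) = (k - 2*sqrt(2))*(k + sqrt(2)/2)*(k + sqrt(2))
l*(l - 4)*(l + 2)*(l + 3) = l^4 + l^3 - 14*l^2 - 24*l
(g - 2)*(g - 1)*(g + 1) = g^3 - 2*g^2 - g + 2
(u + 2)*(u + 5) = u^2 + 7*u + 10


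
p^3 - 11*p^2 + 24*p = p*(p - 8)*(p - 3)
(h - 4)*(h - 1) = h^2 - 5*h + 4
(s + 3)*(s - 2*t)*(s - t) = s^3 - 3*s^2*t + 3*s^2 + 2*s*t^2 - 9*s*t + 6*t^2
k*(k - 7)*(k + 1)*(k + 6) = k^4 - 43*k^2 - 42*k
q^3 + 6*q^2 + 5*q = q*(q + 1)*(q + 5)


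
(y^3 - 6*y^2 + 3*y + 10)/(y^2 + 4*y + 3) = (y^2 - 7*y + 10)/(y + 3)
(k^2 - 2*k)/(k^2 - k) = (k - 2)/(k - 1)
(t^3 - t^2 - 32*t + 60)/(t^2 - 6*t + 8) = (t^2 + t - 30)/(t - 4)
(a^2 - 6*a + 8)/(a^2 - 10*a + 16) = (a - 4)/(a - 8)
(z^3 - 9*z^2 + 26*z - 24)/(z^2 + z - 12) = (z^2 - 6*z + 8)/(z + 4)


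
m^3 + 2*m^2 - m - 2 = (m - 1)*(m + 1)*(m + 2)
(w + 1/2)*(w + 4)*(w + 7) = w^3 + 23*w^2/2 + 67*w/2 + 14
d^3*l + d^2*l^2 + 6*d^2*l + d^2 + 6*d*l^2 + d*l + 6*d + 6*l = (d + 6)*(d + l)*(d*l + 1)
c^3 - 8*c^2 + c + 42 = (c - 7)*(c - 3)*(c + 2)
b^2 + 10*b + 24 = (b + 4)*(b + 6)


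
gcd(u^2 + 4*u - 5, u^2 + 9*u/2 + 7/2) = 1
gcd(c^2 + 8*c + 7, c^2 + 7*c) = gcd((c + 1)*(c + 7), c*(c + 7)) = c + 7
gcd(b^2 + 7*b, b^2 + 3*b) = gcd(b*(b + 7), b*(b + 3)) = b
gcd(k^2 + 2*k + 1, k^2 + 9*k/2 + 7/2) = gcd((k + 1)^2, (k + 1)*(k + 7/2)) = k + 1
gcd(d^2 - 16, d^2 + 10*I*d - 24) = 1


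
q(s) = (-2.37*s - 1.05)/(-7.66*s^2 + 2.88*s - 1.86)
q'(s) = (-2.37*s - 1.05)*(15.32*s - 2.88)/(-7.66*s^2 + 2.88*s - 1.86)^2 - 2.37/(-7.66*s^2 + 2.88*s - 1.86)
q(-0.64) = -0.07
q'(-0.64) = 0.22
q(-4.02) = -0.06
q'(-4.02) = -0.01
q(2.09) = 0.20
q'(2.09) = -0.12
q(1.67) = 0.27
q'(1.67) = -0.21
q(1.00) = 0.52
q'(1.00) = -0.61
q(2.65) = 0.15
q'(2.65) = -0.07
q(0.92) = 0.57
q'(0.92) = -0.70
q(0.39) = 1.04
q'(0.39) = -0.44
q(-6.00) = -0.04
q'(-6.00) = -0.01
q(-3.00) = -0.08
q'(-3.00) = -0.02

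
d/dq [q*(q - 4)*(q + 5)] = 3*q^2 + 2*q - 20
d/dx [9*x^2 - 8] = 18*x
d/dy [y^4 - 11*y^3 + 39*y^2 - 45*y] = 4*y^3 - 33*y^2 + 78*y - 45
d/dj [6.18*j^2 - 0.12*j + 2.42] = 12.36*j - 0.12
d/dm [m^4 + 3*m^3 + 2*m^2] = m*(4*m^2 + 9*m + 4)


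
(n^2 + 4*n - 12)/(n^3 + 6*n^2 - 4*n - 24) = 1/(n + 2)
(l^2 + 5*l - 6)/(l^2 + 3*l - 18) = (l - 1)/(l - 3)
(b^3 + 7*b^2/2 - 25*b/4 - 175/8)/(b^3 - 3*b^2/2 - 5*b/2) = (b^2 + 6*b + 35/4)/(b*(b + 1))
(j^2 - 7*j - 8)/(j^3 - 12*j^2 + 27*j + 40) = 1/(j - 5)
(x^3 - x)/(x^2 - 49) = (x^3 - x)/(x^2 - 49)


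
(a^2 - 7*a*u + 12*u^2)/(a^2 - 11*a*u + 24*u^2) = (-a + 4*u)/(-a + 8*u)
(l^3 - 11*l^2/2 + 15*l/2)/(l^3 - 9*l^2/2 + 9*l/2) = (2*l - 5)/(2*l - 3)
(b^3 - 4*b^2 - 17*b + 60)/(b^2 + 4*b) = b - 8 + 15/b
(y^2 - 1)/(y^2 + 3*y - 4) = (y + 1)/(y + 4)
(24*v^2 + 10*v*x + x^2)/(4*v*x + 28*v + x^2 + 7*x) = (6*v + x)/(x + 7)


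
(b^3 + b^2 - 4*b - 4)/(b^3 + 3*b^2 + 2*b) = (b - 2)/b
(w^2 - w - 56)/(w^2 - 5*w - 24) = (w + 7)/(w + 3)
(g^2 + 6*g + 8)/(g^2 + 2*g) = (g + 4)/g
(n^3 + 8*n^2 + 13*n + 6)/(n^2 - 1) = (n^2 + 7*n + 6)/(n - 1)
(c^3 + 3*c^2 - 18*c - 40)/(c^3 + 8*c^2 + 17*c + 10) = (c - 4)/(c + 1)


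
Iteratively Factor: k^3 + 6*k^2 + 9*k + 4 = (k + 1)*(k^2 + 5*k + 4) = (k + 1)*(k + 4)*(k + 1)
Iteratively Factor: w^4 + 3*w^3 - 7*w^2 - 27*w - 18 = (w + 2)*(w^3 + w^2 - 9*w - 9) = (w + 1)*(w + 2)*(w^2 - 9) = (w - 3)*(w + 1)*(w + 2)*(w + 3)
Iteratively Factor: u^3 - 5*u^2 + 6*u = (u - 2)*(u^2 - 3*u) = (u - 3)*(u - 2)*(u)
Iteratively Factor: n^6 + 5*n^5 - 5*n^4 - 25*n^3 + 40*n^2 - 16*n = (n + 4)*(n^5 + n^4 - 9*n^3 + 11*n^2 - 4*n) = (n - 1)*(n + 4)*(n^4 + 2*n^3 - 7*n^2 + 4*n) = (n - 1)^2*(n + 4)*(n^3 + 3*n^2 - 4*n) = (n - 1)^2*(n + 4)^2*(n^2 - n) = (n - 1)^3*(n + 4)^2*(n)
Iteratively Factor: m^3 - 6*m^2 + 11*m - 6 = (m - 2)*(m^2 - 4*m + 3) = (m - 3)*(m - 2)*(m - 1)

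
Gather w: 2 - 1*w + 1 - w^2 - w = -w^2 - 2*w + 3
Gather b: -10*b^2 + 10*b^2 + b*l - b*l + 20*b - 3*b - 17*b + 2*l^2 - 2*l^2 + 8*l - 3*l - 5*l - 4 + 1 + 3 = 0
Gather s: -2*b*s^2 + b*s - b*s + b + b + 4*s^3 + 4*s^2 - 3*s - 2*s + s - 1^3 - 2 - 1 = 2*b + 4*s^3 + s^2*(4 - 2*b) - 4*s - 4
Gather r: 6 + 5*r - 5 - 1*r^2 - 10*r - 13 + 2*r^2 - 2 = r^2 - 5*r - 14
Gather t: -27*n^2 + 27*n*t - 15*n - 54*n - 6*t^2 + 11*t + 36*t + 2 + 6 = -27*n^2 - 69*n - 6*t^2 + t*(27*n + 47) + 8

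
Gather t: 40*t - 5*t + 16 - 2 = 35*t + 14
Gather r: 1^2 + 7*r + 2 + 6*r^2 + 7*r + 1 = 6*r^2 + 14*r + 4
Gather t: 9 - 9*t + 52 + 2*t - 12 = 49 - 7*t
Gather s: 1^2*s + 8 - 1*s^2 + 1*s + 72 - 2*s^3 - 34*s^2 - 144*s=-2*s^3 - 35*s^2 - 142*s + 80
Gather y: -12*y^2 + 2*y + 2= -12*y^2 + 2*y + 2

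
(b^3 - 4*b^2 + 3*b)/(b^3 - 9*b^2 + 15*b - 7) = b*(b - 3)/(b^2 - 8*b + 7)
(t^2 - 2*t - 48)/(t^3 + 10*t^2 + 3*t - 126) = (t - 8)/(t^2 + 4*t - 21)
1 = 1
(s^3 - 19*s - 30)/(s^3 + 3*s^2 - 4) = (s^2 - 2*s - 15)/(s^2 + s - 2)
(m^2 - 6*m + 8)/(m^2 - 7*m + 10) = (m - 4)/(m - 5)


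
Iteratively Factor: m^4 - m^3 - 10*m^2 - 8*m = (m + 2)*(m^3 - 3*m^2 - 4*m) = m*(m + 2)*(m^2 - 3*m - 4) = m*(m - 4)*(m + 2)*(m + 1)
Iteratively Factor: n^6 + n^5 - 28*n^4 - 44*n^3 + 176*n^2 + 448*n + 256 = (n + 1)*(n^5 - 28*n^3 - 16*n^2 + 192*n + 256) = (n + 1)*(n + 2)*(n^4 - 2*n^3 - 24*n^2 + 32*n + 128) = (n - 4)*(n + 1)*(n + 2)*(n^3 + 2*n^2 - 16*n - 32) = (n - 4)*(n + 1)*(n + 2)^2*(n^2 - 16) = (n - 4)*(n + 1)*(n + 2)^2*(n + 4)*(n - 4)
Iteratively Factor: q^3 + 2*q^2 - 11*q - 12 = (q + 4)*(q^2 - 2*q - 3) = (q + 1)*(q + 4)*(q - 3)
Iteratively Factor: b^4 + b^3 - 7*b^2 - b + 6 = (b + 3)*(b^3 - 2*b^2 - b + 2) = (b - 2)*(b + 3)*(b^2 - 1) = (b - 2)*(b + 1)*(b + 3)*(b - 1)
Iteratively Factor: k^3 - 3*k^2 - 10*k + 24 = (k + 3)*(k^2 - 6*k + 8) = (k - 2)*(k + 3)*(k - 4)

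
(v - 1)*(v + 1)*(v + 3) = v^3 + 3*v^2 - v - 3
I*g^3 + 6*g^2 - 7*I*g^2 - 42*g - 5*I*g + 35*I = (g - 7)*(g - 5*I)*(I*g + 1)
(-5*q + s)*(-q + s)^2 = -5*q^3 + 11*q^2*s - 7*q*s^2 + s^3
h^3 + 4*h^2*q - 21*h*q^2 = h*(h - 3*q)*(h + 7*q)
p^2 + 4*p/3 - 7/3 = (p - 1)*(p + 7/3)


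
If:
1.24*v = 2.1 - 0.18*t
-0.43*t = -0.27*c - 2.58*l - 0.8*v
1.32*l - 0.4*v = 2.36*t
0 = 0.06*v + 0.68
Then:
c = -1323.83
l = 157.01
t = 89.74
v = -11.33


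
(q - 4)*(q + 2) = q^2 - 2*q - 8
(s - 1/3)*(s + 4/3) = s^2 + s - 4/9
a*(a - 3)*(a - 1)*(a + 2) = a^4 - 2*a^3 - 5*a^2 + 6*a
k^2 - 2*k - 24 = (k - 6)*(k + 4)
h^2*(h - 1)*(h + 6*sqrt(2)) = h^4 - h^3 + 6*sqrt(2)*h^3 - 6*sqrt(2)*h^2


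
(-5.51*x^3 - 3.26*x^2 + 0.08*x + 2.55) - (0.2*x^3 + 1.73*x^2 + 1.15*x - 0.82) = -5.71*x^3 - 4.99*x^2 - 1.07*x + 3.37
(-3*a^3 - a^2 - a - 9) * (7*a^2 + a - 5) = -21*a^5 - 10*a^4 + 7*a^3 - 59*a^2 - 4*a + 45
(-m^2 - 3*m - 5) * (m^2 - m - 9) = -m^4 - 2*m^3 + 7*m^2 + 32*m + 45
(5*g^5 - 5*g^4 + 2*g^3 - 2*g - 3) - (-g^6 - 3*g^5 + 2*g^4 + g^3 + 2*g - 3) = g^6 + 8*g^5 - 7*g^4 + g^3 - 4*g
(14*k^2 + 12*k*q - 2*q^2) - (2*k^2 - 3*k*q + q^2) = 12*k^2 + 15*k*q - 3*q^2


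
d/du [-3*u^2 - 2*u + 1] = -6*u - 2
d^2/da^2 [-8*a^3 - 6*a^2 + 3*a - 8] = -48*a - 12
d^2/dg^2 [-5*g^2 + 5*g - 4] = -10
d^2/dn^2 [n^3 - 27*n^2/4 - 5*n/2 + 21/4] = 6*n - 27/2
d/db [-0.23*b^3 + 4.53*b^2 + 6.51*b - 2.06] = -0.69*b^2 + 9.06*b + 6.51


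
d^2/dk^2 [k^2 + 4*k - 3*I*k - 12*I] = 2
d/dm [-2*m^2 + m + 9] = 1 - 4*m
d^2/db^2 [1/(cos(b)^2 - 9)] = 2*(-2*sin(b)^4 + 19*sin(b)^2 - 8)/(cos(b)^2 - 9)^3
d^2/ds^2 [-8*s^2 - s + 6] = -16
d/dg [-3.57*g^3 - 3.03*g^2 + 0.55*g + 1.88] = -10.71*g^2 - 6.06*g + 0.55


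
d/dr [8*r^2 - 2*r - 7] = 16*r - 2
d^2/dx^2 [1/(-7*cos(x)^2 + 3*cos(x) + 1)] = (-196*sin(x)^4 + 135*sin(x)^2 - 303*cos(x)/4 + 63*cos(3*x)/4 + 93)/(7*sin(x)^2 + 3*cos(x) - 6)^3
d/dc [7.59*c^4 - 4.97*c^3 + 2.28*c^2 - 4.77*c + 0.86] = 30.36*c^3 - 14.91*c^2 + 4.56*c - 4.77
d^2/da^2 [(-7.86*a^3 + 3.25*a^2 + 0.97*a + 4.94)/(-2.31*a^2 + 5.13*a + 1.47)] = (-5.6843418860808e-14*a^5 - 1.13686837721616e-13*a^4 + 379.703088*a^3 + 131.260122*a^2 + 433.387962*a - 292.976604)/(12.326391*a^6 - 82.122579*a^5 + 158.843916*a^4 - 30.486051*a^3 - 101.082492*a^2 - 33.256251*a - 3.176523)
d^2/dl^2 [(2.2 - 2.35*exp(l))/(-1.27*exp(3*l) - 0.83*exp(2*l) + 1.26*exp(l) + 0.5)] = (15.16126*exp(6*l) - 24.504015*exp(5*l) - 8.84842500000001*exp(4*l) + 22.83544*exp(3*l) + 0.180780000000002*exp(2*l) - 8.62522*exp(l) + 1.9735)*exp(l)/(2.048383*exp(9*l) + 4.016121*exp(8*l) - 3.472053*exp(7*l) - 9.816559*exp(6*l) + 0.282414000000001*exp(5*l) + 7.720374*exp(4*l) + 2.089524*exp(3*l) - 1.7589*exp(2*l) - 0.945*exp(l) - 0.125)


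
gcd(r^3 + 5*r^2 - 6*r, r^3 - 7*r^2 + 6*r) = r^2 - r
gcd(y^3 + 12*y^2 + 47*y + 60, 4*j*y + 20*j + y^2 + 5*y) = y + 5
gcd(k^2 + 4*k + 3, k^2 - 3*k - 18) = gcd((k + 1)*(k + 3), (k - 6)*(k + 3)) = k + 3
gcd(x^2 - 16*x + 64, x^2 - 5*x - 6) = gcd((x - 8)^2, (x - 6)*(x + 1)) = 1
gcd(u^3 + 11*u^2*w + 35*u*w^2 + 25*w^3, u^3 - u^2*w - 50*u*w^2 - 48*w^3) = u + w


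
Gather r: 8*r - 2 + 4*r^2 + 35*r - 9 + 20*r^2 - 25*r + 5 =24*r^2 + 18*r - 6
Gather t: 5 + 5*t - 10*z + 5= 5*t - 10*z + 10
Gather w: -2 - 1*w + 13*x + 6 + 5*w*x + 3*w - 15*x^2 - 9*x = w*(5*x + 2) - 15*x^2 + 4*x + 4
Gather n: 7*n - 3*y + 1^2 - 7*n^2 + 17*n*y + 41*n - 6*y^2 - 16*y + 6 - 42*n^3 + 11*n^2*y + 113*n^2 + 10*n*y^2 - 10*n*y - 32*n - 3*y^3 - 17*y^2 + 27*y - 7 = -42*n^3 + n^2*(11*y + 106) + n*(10*y^2 + 7*y + 16) - 3*y^3 - 23*y^2 + 8*y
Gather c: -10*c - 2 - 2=-10*c - 4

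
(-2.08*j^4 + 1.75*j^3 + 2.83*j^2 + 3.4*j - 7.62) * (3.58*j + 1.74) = -7.4464*j^5 + 2.6458*j^4 + 13.1764*j^3 + 17.0962*j^2 - 21.3636*j - 13.2588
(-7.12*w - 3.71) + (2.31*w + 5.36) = 1.65 - 4.81*w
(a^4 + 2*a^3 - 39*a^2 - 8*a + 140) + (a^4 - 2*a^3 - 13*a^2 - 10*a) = 2*a^4 - 52*a^2 - 18*a + 140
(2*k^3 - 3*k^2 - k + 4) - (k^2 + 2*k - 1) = 2*k^3 - 4*k^2 - 3*k + 5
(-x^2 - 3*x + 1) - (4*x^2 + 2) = -5*x^2 - 3*x - 1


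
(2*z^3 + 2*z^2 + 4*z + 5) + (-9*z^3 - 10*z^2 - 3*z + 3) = -7*z^3 - 8*z^2 + z + 8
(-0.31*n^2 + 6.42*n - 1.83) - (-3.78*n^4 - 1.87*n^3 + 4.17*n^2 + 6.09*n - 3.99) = 3.78*n^4 + 1.87*n^3 - 4.48*n^2 + 0.33*n + 2.16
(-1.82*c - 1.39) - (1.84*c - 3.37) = 1.98 - 3.66*c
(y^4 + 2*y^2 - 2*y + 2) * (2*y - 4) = 2*y^5 - 4*y^4 + 4*y^3 - 12*y^2 + 12*y - 8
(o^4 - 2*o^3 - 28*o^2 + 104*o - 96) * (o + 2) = o^5 - 32*o^3 + 48*o^2 + 112*o - 192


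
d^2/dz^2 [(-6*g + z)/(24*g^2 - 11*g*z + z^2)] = 2*(-(6*g - z)*(11*g - 2*z)^2 + (17*g - 3*z)*(24*g^2 - 11*g*z + z^2))/(24*g^2 - 11*g*z + z^2)^3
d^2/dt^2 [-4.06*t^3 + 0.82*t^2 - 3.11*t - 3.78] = 1.64 - 24.36*t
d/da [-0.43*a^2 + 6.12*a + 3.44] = 6.12 - 0.86*a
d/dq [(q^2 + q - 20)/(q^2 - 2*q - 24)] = (-3*q^2 - 8*q - 64)/(q^4 - 4*q^3 - 44*q^2 + 96*q + 576)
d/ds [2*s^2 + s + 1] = 4*s + 1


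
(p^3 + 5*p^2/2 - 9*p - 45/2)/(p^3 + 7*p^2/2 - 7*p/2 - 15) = (p - 3)/(p - 2)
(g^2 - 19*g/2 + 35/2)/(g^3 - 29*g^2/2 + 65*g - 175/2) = 1/(g - 5)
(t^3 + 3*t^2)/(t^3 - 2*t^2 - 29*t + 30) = t^2*(t + 3)/(t^3 - 2*t^2 - 29*t + 30)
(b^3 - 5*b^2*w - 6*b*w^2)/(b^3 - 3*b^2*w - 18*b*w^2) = (b + w)/(b + 3*w)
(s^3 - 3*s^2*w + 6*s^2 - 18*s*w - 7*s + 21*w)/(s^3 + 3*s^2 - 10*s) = (s^3 - 3*s^2*w + 6*s^2 - 18*s*w - 7*s + 21*w)/(s*(s^2 + 3*s - 10))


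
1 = 1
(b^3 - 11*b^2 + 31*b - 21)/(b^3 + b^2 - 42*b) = (b^3 - 11*b^2 + 31*b - 21)/(b*(b^2 + b - 42))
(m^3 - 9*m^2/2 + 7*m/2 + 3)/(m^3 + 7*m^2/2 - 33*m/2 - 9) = (m - 2)/(m + 6)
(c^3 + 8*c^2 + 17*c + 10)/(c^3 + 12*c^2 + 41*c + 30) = (c + 2)/(c + 6)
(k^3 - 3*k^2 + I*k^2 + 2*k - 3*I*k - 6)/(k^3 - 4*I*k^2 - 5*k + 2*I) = (k^2 + k*(-3 + 2*I) - 6*I)/(k^2 - 3*I*k - 2)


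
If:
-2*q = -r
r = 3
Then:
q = 3/2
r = 3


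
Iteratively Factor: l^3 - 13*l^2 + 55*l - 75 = (l - 5)*(l^2 - 8*l + 15) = (l - 5)*(l - 3)*(l - 5)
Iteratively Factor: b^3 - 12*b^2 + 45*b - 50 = (b - 5)*(b^2 - 7*b + 10) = (b - 5)*(b - 2)*(b - 5)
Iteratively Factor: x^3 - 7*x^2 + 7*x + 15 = (x - 3)*(x^2 - 4*x - 5) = (x - 3)*(x + 1)*(x - 5)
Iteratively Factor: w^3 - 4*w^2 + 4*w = (w)*(w^2 - 4*w + 4) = w*(w - 2)*(w - 2)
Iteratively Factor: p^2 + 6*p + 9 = (p + 3)*(p + 3)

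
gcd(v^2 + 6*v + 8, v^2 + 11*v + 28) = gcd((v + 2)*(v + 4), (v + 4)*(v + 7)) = v + 4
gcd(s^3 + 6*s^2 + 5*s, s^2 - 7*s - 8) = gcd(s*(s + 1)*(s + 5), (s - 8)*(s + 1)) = s + 1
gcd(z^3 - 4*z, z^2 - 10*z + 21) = 1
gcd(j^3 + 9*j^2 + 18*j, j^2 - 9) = j + 3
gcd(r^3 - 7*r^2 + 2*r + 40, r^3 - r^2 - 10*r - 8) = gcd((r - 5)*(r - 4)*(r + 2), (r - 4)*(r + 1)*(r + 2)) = r^2 - 2*r - 8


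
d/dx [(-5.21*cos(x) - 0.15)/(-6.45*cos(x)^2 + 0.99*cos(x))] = (-0.789160361274323 - 0.0454410956587902/cos(x) + 0.00348733989939551/cos(x)^2)*sin(x)/(-0.97698355666399*cos(x)^2 + 0.299911231348015*cos(x) - 0.0230164433360105)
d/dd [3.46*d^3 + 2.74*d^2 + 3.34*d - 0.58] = 10.38*d^2 + 5.48*d + 3.34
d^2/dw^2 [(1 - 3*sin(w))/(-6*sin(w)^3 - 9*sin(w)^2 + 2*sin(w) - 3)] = (-432*sin(w)^7 - 162*sin(w)^6 + 855*sin(w)^5 + 1488*sin(w)^4 - 36*sin(w)^3 - 1184*sin(w)^2 - 291*sin(w) + 82)/(6*sin(w)^3 + 9*sin(w)^2 - 2*sin(w) + 3)^3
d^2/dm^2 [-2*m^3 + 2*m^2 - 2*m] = 4 - 12*m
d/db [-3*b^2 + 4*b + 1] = 4 - 6*b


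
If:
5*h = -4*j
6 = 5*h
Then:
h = 6/5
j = -3/2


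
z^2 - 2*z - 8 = (z - 4)*(z + 2)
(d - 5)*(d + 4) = d^2 - d - 20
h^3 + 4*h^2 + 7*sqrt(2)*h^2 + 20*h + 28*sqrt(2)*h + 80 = (h + 4)*(h + 2*sqrt(2))*(h + 5*sqrt(2))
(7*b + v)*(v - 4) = 7*b*v - 28*b + v^2 - 4*v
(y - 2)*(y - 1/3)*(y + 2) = y^3 - y^2/3 - 4*y + 4/3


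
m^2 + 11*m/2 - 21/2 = (m - 3/2)*(m + 7)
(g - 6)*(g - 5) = g^2 - 11*g + 30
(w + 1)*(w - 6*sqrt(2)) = w^2 - 6*sqrt(2)*w + w - 6*sqrt(2)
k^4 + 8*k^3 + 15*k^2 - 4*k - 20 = (k - 1)*(k + 2)^2*(k + 5)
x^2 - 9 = (x - 3)*(x + 3)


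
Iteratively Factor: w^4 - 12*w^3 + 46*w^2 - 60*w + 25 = (w - 1)*(w^3 - 11*w^2 + 35*w - 25) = (w - 5)*(w - 1)*(w^2 - 6*w + 5) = (w - 5)^2*(w - 1)*(w - 1)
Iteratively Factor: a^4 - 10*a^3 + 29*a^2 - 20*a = (a - 1)*(a^3 - 9*a^2 + 20*a) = (a - 5)*(a - 1)*(a^2 - 4*a) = (a - 5)*(a - 4)*(a - 1)*(a)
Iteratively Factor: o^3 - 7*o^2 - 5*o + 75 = (o - 5)*(o^2 - 2*o - 15) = (o - 5)*(o + 3)*(o - 5)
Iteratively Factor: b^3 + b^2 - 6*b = (b)*(b^2 + b - 6) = b*(b - 2)*(b + 3)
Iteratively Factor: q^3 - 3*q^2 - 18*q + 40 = (q + 4)*(q^2 - 7*q + 10) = (q - 2)*(q + 4)*(q - 5)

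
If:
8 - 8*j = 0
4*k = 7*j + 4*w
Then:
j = 1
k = w + 7/4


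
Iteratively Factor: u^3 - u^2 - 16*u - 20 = (u + 2)*(u^2 - 3*u - 10) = (u - 5)*(u + 2)*(u + 2)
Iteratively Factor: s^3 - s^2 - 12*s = (s - 4)*(s^2 + 3*s) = (s - 4)*(s + 3)*(s)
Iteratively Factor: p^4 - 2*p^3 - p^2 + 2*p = (p)*(p^3 - 2*p^2 - p + 2) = p*(p + 1)*(p^2 - 3*p + 2) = p*(p - 2)*(p + 1)*(p - 1)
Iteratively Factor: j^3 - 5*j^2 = (j - 5)*(j^2) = j*(j - 5)*(j)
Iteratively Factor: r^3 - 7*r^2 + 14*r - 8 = (r - 4)*(r^2 - 3*r + 2) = (r - 4)*(r - 2)*(r - 1)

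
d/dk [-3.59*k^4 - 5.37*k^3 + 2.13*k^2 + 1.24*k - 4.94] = -14.36*k^3 - 16.11*k^2 + 4.26*k + 1.24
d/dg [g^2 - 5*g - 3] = 2*g - 5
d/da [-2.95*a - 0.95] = -2.95000000000000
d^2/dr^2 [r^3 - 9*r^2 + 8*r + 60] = 6*r - 18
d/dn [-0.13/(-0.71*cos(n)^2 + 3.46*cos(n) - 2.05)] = (0.1846*cos(n) - 0.4498)*sin(n)/(0.71*cos(n)^2 - 3.46*cos(n) + 2.05)^2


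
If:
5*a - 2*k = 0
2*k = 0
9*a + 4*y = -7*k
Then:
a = 0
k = 0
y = 0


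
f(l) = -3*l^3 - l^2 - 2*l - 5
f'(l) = -9*l^2 - 2*l - 2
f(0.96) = -10.50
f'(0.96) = -12.21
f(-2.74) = 54.68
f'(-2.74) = -64.09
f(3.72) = -180.71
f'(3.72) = -133.99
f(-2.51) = 41.16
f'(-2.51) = -53.68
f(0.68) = -7.77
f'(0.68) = -7.52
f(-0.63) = -3.39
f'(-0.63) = -4.31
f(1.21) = -14.20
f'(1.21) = -17.60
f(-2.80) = 58.62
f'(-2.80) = -66.96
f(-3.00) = 73.00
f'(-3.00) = -77.00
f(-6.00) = 619.00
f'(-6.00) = -314.00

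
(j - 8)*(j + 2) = j^2 - 6*j - 16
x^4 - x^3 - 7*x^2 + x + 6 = (x - 3)*(x - 1)*(x + 1)*(x + 2)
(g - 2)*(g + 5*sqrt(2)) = g^2 - 2*g + 5*sqrt(2)*g - 10*sqrt(2)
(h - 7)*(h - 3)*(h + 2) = h^3 - 8*h^2 + h + 42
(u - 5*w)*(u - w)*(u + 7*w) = u^3 + u^2*w - 37*u*w^2 + 35*w^3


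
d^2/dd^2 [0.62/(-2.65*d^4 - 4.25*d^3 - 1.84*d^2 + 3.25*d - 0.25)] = ((19.716*d^2 + 15.81*d + 2.2816)*(2.65*d^4 + 4.25*d^3 + 1.84*d^2 - 3.25*d + 0.25) - 0.62*(10.6*d^3 + 12.75*d^2 + 3.68*d - 3.25)*(21.2*d^3 + 25.5*d^2 + 7.36*d - 6.5))/(2.65*d^4 + 4.25*d^3 + 1.84*d^2 - 3.25*d + 0.25)^3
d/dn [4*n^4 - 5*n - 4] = 16*n^3 - 5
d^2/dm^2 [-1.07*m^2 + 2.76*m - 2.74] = -2.14000000000000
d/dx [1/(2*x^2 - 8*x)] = (2 - x)/(x^2*(x - 4)^2)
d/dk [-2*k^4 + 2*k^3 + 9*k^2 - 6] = 2*k*(-4*k^2 + 3*k + 9)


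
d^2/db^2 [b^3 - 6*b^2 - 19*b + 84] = 6*b - 12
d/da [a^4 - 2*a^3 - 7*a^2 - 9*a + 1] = 4*a^3 - 6*a^2 - 14*a - 9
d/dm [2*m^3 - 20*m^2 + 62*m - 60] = 6*m^2 - 40*m + 62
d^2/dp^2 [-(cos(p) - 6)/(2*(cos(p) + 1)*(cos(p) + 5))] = ((1 - cos(2*p))^2 - 17*cos(p) - 214*cos(2*p) - 31*cos(3*p) + 1510)/(8*(cos(p) + 1)^2*(cos(p) + 5)^3)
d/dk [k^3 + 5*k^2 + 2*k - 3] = 3*k^2 + 10*k + 2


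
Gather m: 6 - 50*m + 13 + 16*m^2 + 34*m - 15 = 16*m^2 - 16*m + 4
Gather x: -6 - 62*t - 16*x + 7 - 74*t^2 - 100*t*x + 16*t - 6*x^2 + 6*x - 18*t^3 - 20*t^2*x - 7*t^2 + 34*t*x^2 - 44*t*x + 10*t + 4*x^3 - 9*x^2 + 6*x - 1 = -18*t^3 - 81*t^2 - 36*t + 4*x^3 + x^2*(34*t - 15) + x*(-20*t^2 - 144*t - 4)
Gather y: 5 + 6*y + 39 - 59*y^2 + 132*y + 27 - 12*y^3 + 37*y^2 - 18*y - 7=-12*y^3 - 22*y^2 + 120*y + 64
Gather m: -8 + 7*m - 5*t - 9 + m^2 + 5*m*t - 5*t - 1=m^2 + m*(5*t + 7) - 10*t - 18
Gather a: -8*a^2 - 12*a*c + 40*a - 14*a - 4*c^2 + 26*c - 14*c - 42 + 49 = -8*a^2 + a*(26 - 12*c) - 4*c^2 + 12*c + 7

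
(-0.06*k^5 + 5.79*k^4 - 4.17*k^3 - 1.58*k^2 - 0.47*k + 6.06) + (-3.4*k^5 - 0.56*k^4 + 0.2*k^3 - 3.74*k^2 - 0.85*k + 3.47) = -3.46*k^5 + 5.23*k^4 - 3.97*k^3 - 5.32*k^2 - 1.32*k + 9.53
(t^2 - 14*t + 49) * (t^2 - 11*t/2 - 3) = t^4 - 39*t^3/2 + 123*t^2 - 455*t/2 - 147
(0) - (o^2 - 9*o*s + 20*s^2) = -o^2 + 9*o*s - 20*s^2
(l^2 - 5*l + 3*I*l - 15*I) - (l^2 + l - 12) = -6*l + 3*I*l + 12 - 15*I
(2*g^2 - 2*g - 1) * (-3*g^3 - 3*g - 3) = -6*g^5 + 6*g^4 - 3*g^3 + 9*g + 3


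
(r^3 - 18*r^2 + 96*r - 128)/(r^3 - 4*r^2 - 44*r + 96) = (r - 8)/(r + 6)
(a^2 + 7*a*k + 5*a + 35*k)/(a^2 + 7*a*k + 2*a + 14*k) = (a + 5)/(a + 2)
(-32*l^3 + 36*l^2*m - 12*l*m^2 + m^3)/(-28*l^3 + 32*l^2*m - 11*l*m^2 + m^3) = (8*l - m)/(7*l - m)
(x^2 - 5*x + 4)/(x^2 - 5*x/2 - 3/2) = 2*(-x^2 + 5*x - 4)/(-2*x^2 + 5*x + 3)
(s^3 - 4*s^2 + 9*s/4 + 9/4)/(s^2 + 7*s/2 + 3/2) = (2*s^2 - 9*s + 9)/(2*(s + 3))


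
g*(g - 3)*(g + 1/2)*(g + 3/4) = g^4 - 7*g^3/4 - 27*g^2/8 - 9*g/8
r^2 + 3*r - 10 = (r - 2)*(r + 5)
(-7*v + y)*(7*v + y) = -49*v^2 + y^2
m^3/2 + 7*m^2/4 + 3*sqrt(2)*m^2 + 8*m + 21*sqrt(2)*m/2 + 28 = (m/2 + sqrt(2))*(m + 7/2)*(m + 4*sqrt(2))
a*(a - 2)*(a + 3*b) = a^3 + 3*a^2*b - 2*a^2 - 6*a*b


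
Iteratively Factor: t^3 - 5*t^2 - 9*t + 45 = (t + 3)*(t^2 - 8*t + 15) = (t - 5)*(t + 3)*(t - 3)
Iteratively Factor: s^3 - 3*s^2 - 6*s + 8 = (s + 2)*(s^2 - 5*s + 4) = (s - 4)*(s + 2)*(s - 1)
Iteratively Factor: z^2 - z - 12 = (z + 3)*(z - 4)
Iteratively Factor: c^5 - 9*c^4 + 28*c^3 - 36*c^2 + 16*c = (c - 4)*(c^4 - 5*c^3 + 8*c^2 - 4*c) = c*(c - 4)*(c^3 - 5*c^2 + 8*c - 4) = c*(c - 4)*(c - 2)*(c^2 - 3*c + 2) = c*(c - 4)*(c - 2)*(c - 1)*(c - 2)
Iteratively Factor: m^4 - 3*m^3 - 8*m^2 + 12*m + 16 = (m + 1)*(m^3 - 4*m^2 - 4*m + 16) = (m - 4)*(m + 1)*(m^2 - 4) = (m - 4)*(m - 2)*(m + 1)*(m + 2)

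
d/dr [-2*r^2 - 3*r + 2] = -4*r - 3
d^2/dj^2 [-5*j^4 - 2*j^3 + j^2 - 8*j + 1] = -60*j^2 - 12*j + 2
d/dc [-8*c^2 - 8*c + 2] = -16*c - 8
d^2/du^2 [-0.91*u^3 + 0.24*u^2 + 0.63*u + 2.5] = 0.48 - 5.46*u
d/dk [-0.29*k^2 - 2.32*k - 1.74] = -0.58*k - 2.32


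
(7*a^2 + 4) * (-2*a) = -14*a^3 - 8*a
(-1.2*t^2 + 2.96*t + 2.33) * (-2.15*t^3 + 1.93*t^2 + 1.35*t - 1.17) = 2.58*t^5 - 8.68*t^4 - 0.916700000000001*t^3 + 9.8969*t^2 - 0.317699999999999*t - 2.7261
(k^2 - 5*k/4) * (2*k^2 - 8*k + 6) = 2*k^4 - 21*k^3/2 + 16*k^2 - 15*k/2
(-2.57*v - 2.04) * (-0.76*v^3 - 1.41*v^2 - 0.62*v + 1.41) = 1.9532*v^4 + 5.1741*v^3 + 4.4698*v^2 - 2.3589*v - 2.8764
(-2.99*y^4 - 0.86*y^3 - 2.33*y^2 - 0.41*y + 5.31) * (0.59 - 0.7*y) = 2.093*y^5 - 1.1621*y^4 + 1.1236*y^3 - 1.0877*y^2 - 3.9589*y + 3.1329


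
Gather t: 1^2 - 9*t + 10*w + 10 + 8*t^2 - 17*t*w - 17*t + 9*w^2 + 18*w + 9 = 8*t^2 + t*(-17*w - 26) + 9*w^2 + 28*w + 20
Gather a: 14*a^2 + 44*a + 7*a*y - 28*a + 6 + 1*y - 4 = 14*a^2 + a*(7*y + 16) + y + 2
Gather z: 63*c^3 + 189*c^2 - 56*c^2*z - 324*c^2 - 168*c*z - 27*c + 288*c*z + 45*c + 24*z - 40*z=63*c^3 - 135*c^2 + 18*c + z*(-56*c^2 + 120*c - 16)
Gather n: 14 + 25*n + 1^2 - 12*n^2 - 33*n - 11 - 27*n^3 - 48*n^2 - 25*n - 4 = -27*n^3 - 60*n^2 - 33*n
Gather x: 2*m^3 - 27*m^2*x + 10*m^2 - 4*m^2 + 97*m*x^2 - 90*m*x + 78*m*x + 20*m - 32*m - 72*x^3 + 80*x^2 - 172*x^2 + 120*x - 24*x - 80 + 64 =2*m^3 + 6*m^2 - 12*m - 72*x^3 + x^2*(97*m - 92) + x*(-27*m^2 - 12*m + 96) - 16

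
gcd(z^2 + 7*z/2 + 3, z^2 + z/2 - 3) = z + 2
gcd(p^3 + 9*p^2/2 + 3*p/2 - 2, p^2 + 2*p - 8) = p + 4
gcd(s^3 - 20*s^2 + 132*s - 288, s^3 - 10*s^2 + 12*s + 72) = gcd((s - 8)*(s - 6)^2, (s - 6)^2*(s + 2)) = s^2 - 12*s + 36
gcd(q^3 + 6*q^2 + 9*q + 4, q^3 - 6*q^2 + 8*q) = 1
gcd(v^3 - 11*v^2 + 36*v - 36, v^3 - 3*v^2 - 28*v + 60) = v^2 - 8*v + 12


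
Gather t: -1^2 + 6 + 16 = 21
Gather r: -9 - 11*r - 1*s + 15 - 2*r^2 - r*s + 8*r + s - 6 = -2*r^2 + r*(-s - 3)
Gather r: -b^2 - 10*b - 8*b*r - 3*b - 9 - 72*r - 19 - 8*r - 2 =-b^2 - 13*b + r*(-8*b - 80) - 30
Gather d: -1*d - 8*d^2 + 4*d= -8*d^2 + 3*d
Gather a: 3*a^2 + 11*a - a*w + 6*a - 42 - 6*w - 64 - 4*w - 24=3*a^2 + a*(17 - w) - 10*w - 130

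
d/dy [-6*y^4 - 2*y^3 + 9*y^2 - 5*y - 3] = -24*y^3 - 6*y^2 + 18*y - 5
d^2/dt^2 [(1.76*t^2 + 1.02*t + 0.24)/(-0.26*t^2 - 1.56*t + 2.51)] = (1.289808*t^3 - 6.9888*t^2 - 4.577976*t - 31.645552)/(0.017576*t^6 + 0.316368*t^5 + 1.38918*t^4 - 2.31192*t^3 - 13.41093*t^2 + 29.484468*t - 15.813251)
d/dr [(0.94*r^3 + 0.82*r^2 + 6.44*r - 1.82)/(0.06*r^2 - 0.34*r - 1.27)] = (0.0564*r^4 - 0.6392*r^3 - 4.2466*r^2 - 1.8644*r - 8.7976)/(0.0036*r^4 - 0.0408*r^3 - 0.0368*r^2 + 0.8636*r + 1.6129)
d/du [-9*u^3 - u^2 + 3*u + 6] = -27*u^2 - 2*u + 3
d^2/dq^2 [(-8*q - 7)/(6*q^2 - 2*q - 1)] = 4*(2*(6*q - 1)^2*(8*q + 7) + (72*q + 13)*(-6*q^2 + 2*q + 1))/(-6*q^2 + 2*q + 1)^3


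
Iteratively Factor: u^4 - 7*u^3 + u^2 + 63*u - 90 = (u - 2)*(u^3 - 5*u^2 - 9*u + 45) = (u - 2)*(u + 3)*(u^2 - 8*u + 15) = (u - 5)*(u - 2)*(u + 3)*(u - 3)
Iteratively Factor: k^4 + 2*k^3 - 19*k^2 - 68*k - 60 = (k + 3)*(k^3 - k^2 - 16*k - 20) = (k + 2)*(k + 3)*(k^2 - 3*k - 10) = (k + 2)^2*(k + 3)*(k - 5)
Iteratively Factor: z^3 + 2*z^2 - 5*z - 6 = (z + 1)*(z^2 + z - 6) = (z - 2)*(z + 1)*(z + 3)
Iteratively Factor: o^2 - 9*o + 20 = (o - 4)*(o - 5)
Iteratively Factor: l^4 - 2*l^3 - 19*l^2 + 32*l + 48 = (l + 4)*(l^3 - 6*l^2 + 5*l + 12) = (l - 3)*(l + 4)*(l^2 - 3*l - 4) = (l - 4)*(l - 3)*(l + 4)*(l + 1)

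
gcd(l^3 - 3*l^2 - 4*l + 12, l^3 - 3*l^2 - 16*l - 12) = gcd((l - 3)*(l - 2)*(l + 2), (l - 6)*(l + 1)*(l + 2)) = l + 2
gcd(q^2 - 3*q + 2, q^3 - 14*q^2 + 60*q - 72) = q - 2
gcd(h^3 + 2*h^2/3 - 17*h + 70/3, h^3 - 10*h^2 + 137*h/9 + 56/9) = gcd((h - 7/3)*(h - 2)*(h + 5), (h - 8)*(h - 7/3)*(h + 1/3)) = h - 7/3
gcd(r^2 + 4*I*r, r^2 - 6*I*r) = r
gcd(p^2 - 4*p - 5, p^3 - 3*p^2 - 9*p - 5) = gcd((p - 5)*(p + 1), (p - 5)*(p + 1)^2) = p^2 - 4*p - 5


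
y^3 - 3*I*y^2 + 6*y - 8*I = (y - 4*I)*(y - I)*(y + 2*I)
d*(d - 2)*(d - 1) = d^3 - 3*d^2 + 2*d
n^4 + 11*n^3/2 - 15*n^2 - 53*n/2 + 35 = (n - 5/2)*(n - 1)*(n + 2)*(n + 7)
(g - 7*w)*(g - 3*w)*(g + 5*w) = g^3 - 5*g^2*w - 29*g*w^2 + 105*w^3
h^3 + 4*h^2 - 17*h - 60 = (h - 4)*(h + 3)*(h + 5)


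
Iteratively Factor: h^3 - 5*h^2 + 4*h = (h - 4)*(h^2 - h) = (h - 4)*(h - 1)*(h)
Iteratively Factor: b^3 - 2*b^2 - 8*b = (b + 2)*(b^2 - 4*b) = b*(b + 2)*(b - 4)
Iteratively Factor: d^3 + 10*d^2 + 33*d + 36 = (d + 3)*(d^2 + 7*d + 12) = (d + 3)*(d + 4)*(d + 3)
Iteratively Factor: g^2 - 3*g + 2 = (g - 1)*(g - 2)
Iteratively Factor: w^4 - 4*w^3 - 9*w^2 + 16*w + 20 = (w + 2)*(w^3 - 6*w^2 + 3*w + 10) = (w - 5)*(w + 2)*(w^2 - w - 2) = (w - 5)*(w + 1)*(w + 2)*(w - 2)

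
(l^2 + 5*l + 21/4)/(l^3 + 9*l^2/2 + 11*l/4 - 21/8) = 2/(2*l - 1)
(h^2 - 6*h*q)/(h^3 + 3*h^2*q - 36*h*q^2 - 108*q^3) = h/(h^2 + 9*h*q + 18*q^2)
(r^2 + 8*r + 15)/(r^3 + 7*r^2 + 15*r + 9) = (r + 5)/(r^2 + 4*r + 3)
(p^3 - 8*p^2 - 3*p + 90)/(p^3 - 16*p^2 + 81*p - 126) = (p^2 - 2*p - 15)/(p^2 - 10*p + 21)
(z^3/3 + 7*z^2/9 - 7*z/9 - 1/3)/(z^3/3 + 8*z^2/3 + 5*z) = (3*z^2 - 2*z - 1)/(3*z*(z + 5))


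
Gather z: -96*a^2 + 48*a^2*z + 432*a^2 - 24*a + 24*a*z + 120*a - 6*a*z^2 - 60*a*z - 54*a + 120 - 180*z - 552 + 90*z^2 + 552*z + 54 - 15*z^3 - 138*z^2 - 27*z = 336*a^2 + 42*a - 15*z^3 + z^2*(-6*a - 48) + z*(48*a^2 - 36*a + 345) - 378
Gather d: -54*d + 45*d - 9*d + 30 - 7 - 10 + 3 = 16 - 18*d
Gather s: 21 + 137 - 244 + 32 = -54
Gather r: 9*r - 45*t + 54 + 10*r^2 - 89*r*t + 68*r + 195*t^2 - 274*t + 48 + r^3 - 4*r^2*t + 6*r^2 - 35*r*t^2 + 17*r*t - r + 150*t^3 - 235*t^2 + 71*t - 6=r^3 + r^2*(16 - 4*t) + r*(-35*t^2 - 72*t + 76) + 150*t^3 - 40*t^2 - 248*t + 96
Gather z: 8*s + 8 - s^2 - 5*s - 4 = -s^2 + 3*s + 4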